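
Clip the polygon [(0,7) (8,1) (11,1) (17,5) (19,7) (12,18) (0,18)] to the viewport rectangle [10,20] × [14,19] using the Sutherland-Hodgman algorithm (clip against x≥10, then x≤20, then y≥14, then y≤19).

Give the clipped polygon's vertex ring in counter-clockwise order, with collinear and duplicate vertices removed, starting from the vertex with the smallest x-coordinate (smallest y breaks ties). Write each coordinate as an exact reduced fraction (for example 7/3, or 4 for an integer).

1. After x ≥ 10: [(10,1) (11,1) (17,5) (19,7) (12,18) (10,18)]
2. After x ≤ 20: [(10,1) (11,1) (17,5) (19,7) (12,18) (10,18)]
3. After y ≥ 14: [(10,14) (160/11,14) (12,18) (10,18)]
4. After y ≤ 19: [(10,14) (160/11,14) (12,18) (10,18)]
5. Canonical ring: [(10,14) (160/11,14) (12,18) (10,18)]

Clipped polygon: [(10,14) (160/11,14) (12,18) (10,18)]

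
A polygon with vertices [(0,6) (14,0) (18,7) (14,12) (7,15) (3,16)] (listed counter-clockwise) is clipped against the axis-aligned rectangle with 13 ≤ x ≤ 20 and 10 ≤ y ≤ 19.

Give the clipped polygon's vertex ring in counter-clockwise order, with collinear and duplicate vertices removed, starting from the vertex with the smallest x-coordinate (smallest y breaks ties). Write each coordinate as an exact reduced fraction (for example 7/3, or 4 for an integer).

Clipped polygon: [(13,10) (78/5,10) (14,12) (13,87/7)]

1. After x ≥ 13: [(13,3/7) (14,0) (18,7) (14,12) (13,87/7)]
2. After x ≤ 20: [(13,3/7) (14,0) (18,7) (14,12) (13,87/7)]
3. After y ≥ 10: [(13,10) (78/5,10) (14,12) (13,87/7)]
4. After y ≤ 19: [(13,10) (78/5,10) (14,12) (13,87/7)]
5. Canonical ring: [(13,10) (78/5,10) (14,12) (13,87/7)]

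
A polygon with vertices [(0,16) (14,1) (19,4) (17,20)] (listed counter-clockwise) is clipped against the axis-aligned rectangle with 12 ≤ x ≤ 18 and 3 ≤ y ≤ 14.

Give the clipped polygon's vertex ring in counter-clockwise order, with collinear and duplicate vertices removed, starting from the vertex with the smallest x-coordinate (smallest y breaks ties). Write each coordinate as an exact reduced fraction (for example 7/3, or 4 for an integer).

Clipped polygon: [(12,22/7) (182/15,3) (52/3,3) (18,17/5) (18,12) (71/4,14) (12,14)]

1. After x ≥ 12: [(12,320/17) (12,22/7) (14,1) (19,4) (17,20)]
2. After x ≤ 18: [(12,320/17) (12,22/7) (14,1) (18,17/5) (18,12) (17,20)]
3. After y ≥ 3: [(12,320/17) (12,22/7) (182/15,3) (52/3,3) (18,17/5) (18,12) (17,20)]
4. After y ≤ 14: [(12,14) (12,22/7) (182/15,3) (52/3,3) (18,17/5) (18,12) (71/4,14)]
5. Canonical ring: [(12,22/7) (182/15,3) (52/3,3) (18,17/5) (18,12) (71/4,14) (12,14)]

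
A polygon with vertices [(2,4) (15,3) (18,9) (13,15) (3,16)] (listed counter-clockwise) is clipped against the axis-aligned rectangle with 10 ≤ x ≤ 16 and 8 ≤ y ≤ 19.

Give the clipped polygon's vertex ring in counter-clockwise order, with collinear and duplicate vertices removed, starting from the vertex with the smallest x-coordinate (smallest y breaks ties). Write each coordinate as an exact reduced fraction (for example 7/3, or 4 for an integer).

1. After x ≥ 10: [(10,44/13) (15,3) (18,9) (13,15) (10,153/10)]
2. After x ≤ 16: [(10,44/13) (15,3) (16,5) (16,57/5) (13,15) (10,153/10)]
3. After y ≥ 8: [(10,8) (16,8) (16,57/5) (13,15) (10,153/10)]
4. After y ≤ 19: [(10,8) (16,8) (16,57/5) (13,15) (10,153/10)]
5. Canonical ring: [(10,8) (16,8) (16,57/5) (13,15) (10,153/10)]

Clipped polygon: [(10,8) (16,8) (16,57/5) (13,15) (10,153/10)]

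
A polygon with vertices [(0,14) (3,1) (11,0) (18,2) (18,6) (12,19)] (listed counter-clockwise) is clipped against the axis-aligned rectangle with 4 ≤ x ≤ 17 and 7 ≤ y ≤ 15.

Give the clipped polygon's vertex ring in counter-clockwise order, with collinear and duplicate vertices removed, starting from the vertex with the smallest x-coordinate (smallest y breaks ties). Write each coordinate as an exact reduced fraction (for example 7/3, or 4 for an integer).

1. After x ≥ 4: [(4,47/3) (4,7/8) (11,0) (18,2) (18,6) (12,19)]
2. After x ≤ 17: [(4,47/3) (4,7/8) (11,0) (17,12/7) (17,49/6) (12,19)]
3. After y ≥ 7: [(4,47/3) (4,7) (17,7) (17,49/6) (12,19)]
4. After y ≤ 15: [(4,15) (4,7) (17,7) (17,49/6) (180/13,15)]
5. Canonical ring: [(4,7) (17,7) (17,49/6) (180/13,15) (4,15)]

Clipped polygon: [(4,7) (17,7) (17,49/6) (180/13,15) (4,15)]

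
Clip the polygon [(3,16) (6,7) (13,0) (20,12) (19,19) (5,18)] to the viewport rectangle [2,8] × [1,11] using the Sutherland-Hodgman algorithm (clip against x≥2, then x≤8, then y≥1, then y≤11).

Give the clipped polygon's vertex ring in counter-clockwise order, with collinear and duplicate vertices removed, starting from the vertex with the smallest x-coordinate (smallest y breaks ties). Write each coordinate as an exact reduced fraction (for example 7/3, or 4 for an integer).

1. After x ≥ 2: [(3,16) (6,7) (13,0) (20,12) (19,19) (5,18)]
2. After x ≤ 8: [(3,16) (6,7) (8,5) (8,255/14) (5,18)]
3. After y ≥ 1: [(3,16) (6,7) (8,5) (8,255/14) (5,18)]
4. After y ≤ 11: [(14/3,11) (6,7) (8,5) (8,11)]
5. Canonical ring: [(14/3,11) (6,7) (8,5) (8,11)]

Clipped polygon: [(14/3,11) (6,7) (8,5) (8,11)]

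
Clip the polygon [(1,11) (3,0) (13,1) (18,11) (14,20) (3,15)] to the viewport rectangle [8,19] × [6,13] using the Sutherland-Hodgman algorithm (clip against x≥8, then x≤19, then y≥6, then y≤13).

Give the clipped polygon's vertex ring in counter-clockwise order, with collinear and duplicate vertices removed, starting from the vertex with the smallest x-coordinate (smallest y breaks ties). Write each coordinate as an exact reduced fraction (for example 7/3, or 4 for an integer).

Clipped polygon: [(8,6) (31/2,6) (18,11) (154/9,13) (8,13)]

1. After x ≥ 8: [(8,1/2) (13,1) (18,11) (14,20) (8,190/11)]
2. After x ≤ 19: [(8,1/2) (13,1) (18,11) (14,20) (8,190/11)]
3. After y ≥ 6: [(8,6) (31/2,6) (18,11) (14,20) (8,190/11)]
4. After y ≤ 13: [(8,13) (8,6) (31/2,6) (18,11) (154/9,13)]
5. Canonical ring: [(8,6) (31/2,6) (18,11) (154/9,13) (8,13)]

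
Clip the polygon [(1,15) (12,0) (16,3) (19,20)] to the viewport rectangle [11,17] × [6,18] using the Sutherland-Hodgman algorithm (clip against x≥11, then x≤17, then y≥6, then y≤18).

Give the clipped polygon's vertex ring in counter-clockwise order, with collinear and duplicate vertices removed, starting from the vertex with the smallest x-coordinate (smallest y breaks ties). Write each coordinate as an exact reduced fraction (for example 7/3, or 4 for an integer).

1. After x ≥ 11: [(11,160/9) (11,15/11) (12,0) (16,3) (19,20)]
2. After x ≤ 17: [(17,175/9) (11,160/9) (11,15/11) (12,0) (16,3) (17,26/3)]
3. After y ≥ 6: [(17,175/9) (11,160/9) (11,6) (281/17,6) (17,26/3)]
4. After y ≤ 18: [(17,18) (59/5,18) (11,160/9) (11,6) (281/17,6) (17,26/3)]
5. Canonical ring: [(11,6) (281/17,6) (17,26/3) (17,18) (59/5,18) (11,160/9)]

Clipped polygon: [(11,6) (281/17,6) (17,26/3) (17,18) (59/5,18) (11,160/9)]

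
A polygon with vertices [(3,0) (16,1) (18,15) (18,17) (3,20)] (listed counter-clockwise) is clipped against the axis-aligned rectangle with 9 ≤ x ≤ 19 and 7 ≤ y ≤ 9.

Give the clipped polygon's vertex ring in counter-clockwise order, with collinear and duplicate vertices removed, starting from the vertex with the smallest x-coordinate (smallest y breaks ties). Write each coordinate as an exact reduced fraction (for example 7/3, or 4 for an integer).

Clipped polygon: [(9,7) (118/7,7) (120/7,9) (9,9)]

1. After x ≥ 9: [(9,6/13) (16,1) (18,15) (18,17) (9,94/5)]
2. After x ≤ 19: [(9,6/13) (16,1) (18,15) (18,17) (9,94/5)]
3. After y ≥ 7: [(9,7) (118/7,7) (18,15) (18,17) (9,94/5)]
4. After y ≤ 9: [(9,9) (9,7) (118/7,7) (120/7,9)]
5. Canonical ring: [(9,7) (118/7,7) (120/7,9) (9,9)]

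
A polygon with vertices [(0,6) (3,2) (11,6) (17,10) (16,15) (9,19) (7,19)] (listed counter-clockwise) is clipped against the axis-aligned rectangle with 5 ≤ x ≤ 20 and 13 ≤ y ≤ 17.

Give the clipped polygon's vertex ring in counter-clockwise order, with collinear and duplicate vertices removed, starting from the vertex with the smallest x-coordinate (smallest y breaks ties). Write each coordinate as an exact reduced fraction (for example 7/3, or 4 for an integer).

Clipped polygon: [(5,13) (82/5,13) (16,15) (25/2,17) (77/13,17) (5,107/7)]

1. After x ≥ 5: [(5,107/7) (5,3) (11,6) (17,10) (16,15) (9,19) (7,19)]
2. After x ≤ 20: [(5,107/7) (5,3) (11,6) (17,10) (16,15) (9,19) (7,19)]
3. After y ≥ 13: [(5,107/7) (5,13) (82/5,13) (16,15) (9,19) (7,19)]
4. After y ≤ 17: [(77/13,17) (5,107/7) (5,13) (82/5,13) (16,15) (25/2,17)]
5. Canonical ring: [(5,13) (82/5,13) (16,15) (25/2,17) (77/13,17) (5,107/7)]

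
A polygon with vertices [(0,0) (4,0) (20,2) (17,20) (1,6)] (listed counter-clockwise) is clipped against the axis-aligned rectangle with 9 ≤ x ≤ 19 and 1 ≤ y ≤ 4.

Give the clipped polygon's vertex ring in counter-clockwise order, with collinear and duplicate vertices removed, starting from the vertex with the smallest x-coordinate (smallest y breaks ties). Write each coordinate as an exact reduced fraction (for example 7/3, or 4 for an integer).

1. After x ≥ 9: [(9,5/8) (20,2) (17,20) (9,13)]
2. After x ≤ 19: [(9,5/8) (19,15/8) (19,8) (17,20) (9,13)]
3. After y ≥ 1: [(9,1) (12,1) (19,15/8) (19,8) (17,20) (9,13)]
4. After y ≤ 4: [(9,4) (9,1) (12,1) (19,15/8) (19,4)]
5. Canonical ring: [(9,1) (12,1) (19,15/8) (19,4) (9,4)]

Clipped polygon: [(9,1) (12,1) (19,15/8) (19,4) (9,4)]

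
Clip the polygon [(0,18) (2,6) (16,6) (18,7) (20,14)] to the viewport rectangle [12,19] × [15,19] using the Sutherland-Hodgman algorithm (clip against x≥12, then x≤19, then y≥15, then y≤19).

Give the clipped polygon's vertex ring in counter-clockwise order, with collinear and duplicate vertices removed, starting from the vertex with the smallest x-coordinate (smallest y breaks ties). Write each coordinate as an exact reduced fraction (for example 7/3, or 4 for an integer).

1. After x ≥ 12: [(12,78/5) (12,6) (16,6) (18,7) (20,14)]
2. After x ≤ 19: [(19,71/5) (12,78/5) (12,6) (16,6) (18,7) (19,21/2)]
3. After y ≥ 15: [(15,15) (12,78/5) (12,15)]
4. After y ≤ 19: [(15,15) (12,78/5) (12,15)]
5. Canonical ring: [(12,15) (15,15) (12,78/5)]

Clipped polygon: [(12,15) (15,15) (12,78/5)]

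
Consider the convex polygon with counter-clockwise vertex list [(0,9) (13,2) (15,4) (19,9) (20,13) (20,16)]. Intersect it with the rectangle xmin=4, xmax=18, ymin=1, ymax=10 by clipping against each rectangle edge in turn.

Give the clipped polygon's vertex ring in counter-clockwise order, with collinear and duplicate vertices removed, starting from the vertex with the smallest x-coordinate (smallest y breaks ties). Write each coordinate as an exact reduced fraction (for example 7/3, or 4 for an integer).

1. After x ≥ 4: [(4,52/5) (4,89/13) (13,2) (15,4) (19,9) (20,13) (20,16)]
2. After x ≤ 18: [(18,153/10) (4,52/5) (4,89/13) (13,2) (15,4) (18,31/4)]
3. After y ≥ 1: [(18,153/10) (4,52/5) (4,89/13) (13,2) (15,4) (18,31/4)]
4. After y ≤ 10: [(18,10) (4,10) (4,89/13) (13,2) (15,4) (18,31/4)]
5. Canonical ring: [(4,89/13) (13,2) (15,4) (18,31/4) (18,10) (4,10)]

Clipped polygon: [(4,89/13) (13,2) (15,4) (18,31/4) (18,10) (4,10)]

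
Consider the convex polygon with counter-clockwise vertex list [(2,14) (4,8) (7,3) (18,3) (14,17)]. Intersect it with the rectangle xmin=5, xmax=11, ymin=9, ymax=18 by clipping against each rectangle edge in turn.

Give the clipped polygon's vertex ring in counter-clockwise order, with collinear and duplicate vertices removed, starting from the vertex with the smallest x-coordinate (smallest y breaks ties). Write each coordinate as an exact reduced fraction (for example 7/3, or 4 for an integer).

Clipped polygon: [(5,9) (11,9) (11,65/4) (5,59/4)]

1. After x ≥ 5: [(5,59/4) (5,19/3) (7,3) (18,3) (14,17)]
2. After x ≤ 11: [(11,65/4) (5,59/4) (5,19/3) (7,3) (11,3)]
3. After y ≥ 9: [(11,9) (11,65/4) (5,59/4) (5,9)]
4. After y ≤ 18: [(11,9) (11,65/4) (5,59/4) (5,9)]
5. Canonical ring: [(5,9) (11,9) (11,65/4) (5,59/4)]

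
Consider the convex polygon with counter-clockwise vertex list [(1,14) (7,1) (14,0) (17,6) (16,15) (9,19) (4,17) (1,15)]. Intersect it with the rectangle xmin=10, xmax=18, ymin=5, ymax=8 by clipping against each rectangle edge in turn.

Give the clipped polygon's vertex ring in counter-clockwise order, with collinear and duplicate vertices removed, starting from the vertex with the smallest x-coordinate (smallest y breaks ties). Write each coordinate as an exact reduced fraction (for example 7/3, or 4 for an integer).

Clipped polygon: [(10,5) (33/2,5) (17,6) (151/9,8) (10,8)]

1. After x ≥ 10: [(10,4/7) (14,0) (17,6) (16,15) (10,129/7)]
2. After x ≤ 18: [(10,4/7) (14,0) (17,6) (16,15) (10,129/7)]
3. After y ≥ 5: [(10,5) (33/2,5) (17,6) (16,15) (10,129/7)]
4. After y ≤ 8: [(10,8) (10,5) (33/2,5) (17,6) (151/9,8)]
5. Canonical ring: [(10,5) (33/2,5) (17,6) (151/9,8) (10,8)]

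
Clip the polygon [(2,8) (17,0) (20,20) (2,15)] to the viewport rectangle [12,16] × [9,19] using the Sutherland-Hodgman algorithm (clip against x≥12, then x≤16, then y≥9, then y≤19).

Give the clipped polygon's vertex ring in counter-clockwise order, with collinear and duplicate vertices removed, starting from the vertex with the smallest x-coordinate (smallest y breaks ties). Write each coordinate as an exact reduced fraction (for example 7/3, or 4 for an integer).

1. After x ≥ 12: [(12,8/3) (17,0) (20,20) (12,160/9)]
2. After x ≤ 16: [(12,8/3) (16,8/15) (16,170/9) (12,160/9)]
3. After y ≥ 9: [(12,9) (16,9) (16,170/9) (12,160/9)]
4. After y ≤ 19: [(12,9) (16,9) (16,170/9) (12,160/9)]
5. Canonical ring: [(12,9) (16,9) (16,170/9) (12,160/9)]

Clipped polygon: [(12,9) (16,9) (16,170/9) (12,160/9)]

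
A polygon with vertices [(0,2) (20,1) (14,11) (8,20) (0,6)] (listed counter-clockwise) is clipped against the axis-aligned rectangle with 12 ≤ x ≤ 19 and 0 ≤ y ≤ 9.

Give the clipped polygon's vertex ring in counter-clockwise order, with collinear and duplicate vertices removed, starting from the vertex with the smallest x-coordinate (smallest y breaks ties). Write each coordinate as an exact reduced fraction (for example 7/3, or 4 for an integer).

Clipped polygon: [(12,7/5) (19,21/20) (19,8/3) (76/5,9) (12,9)]

1. After x ≥ 12: [(12,7/5) (20,1) (14,11) (12,14)]
2. After x ≤ 19: [(12,7/5) (19,21/20) (19,8/3) (14,11) (12,14)]
3. After y ≥ 0: [(12,7/5) (19,21/20) (19,8/3) (14,11) (12,14)]
4. After y ≤ 9: [(12,9) (12,7/5) (19,21/20) (19,8/3) (76/5,9)]
5. Canonical ring: [(12,7/5) (19,21/20) (19,8/3) (76/5,9) (12,9)]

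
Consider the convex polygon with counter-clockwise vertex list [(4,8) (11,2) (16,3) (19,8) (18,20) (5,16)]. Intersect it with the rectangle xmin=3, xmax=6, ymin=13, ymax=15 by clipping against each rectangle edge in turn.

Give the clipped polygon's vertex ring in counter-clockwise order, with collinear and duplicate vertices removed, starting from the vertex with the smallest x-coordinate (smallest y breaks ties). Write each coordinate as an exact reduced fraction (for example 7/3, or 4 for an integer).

Clipped polygon: [(37/8,13) (6,13) (6,15) (39/8,15)]

1. After x ≥ 3: [(4,8) (11,2) (16,3) (19,8) (18,20) (5,16)]
2. After x ≤ 6: [(4,8) (6,44/7) (6,212/13) (5,16)]
3. After y ≥ 13: [(37/8,13) (6,13) (6,212/13) (5,16)]
4. After y ≤ 15: [(39/8,15) (37/8,13) (6,13) (6,15)]
5. Canonical ring: [(37/8,13) (6,13) (6,15) (39/8,15)]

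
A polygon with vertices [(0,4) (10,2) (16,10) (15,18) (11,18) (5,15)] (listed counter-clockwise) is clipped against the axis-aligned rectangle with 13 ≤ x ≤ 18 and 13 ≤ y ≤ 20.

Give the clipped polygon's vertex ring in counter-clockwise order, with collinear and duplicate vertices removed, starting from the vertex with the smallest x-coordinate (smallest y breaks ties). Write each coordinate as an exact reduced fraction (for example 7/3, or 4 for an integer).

1. After x ≥ 13: [(13,6) (16,10) (15,18) (13,18)]
2. After x ≤ 18: [(13,6) (16,10) (15,18) (13,18)]
3. After y ≥ 13: [(13,13) (125/8,13) (15,18) (13,18)]
4. After y ≤ 20: [(13,13) (125/8,13) (15,18) (13,18)]
5. Canonical ring: [(13,13) (125/8,13) (15,18) (13,18)]

Clipped polygon: [(13,13) (125/8,13) (15,18) (13,18)]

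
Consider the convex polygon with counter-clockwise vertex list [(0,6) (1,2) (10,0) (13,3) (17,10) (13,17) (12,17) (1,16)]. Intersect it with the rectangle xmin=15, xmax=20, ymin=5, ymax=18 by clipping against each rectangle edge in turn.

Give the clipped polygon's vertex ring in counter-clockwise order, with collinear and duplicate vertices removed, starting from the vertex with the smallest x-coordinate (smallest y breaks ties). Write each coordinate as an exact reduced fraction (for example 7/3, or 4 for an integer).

1. After x ≥ 15: [(15,13/2) (17,10) (15,27/2)]
2. After x ≤ 20: [(15,13/2) (17,10) (15,27/2)]
3. After y ≥ 5: [(15,13/2) (17,10) (15,27/2)]
4. After y ≤ 18: [(15,13/2) (17,10) (15,27/2)]
5. Canonical ring: [(15,13/2) (17,10) (15,27/2)]

Clipped polygon: [(15,13/2) (17,10) (15,27/2)]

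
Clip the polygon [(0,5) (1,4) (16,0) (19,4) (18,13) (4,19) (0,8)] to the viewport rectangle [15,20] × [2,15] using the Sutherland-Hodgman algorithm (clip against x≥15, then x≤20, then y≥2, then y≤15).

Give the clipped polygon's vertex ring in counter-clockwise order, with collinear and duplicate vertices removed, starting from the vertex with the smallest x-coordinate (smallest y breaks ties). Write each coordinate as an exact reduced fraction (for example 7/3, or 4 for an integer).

Clipped polygon: [(15,2) (35/2,2) (19,4) (18,13) (15,100/7)]

1. After x ≥ 15: [(15,4/15) (16,0) (19,4) (18,13) (15,100/7)]
2. After x ≤ 20: [(15,4/15) (16,0) (19,4) (18,13) (15,100/7)]
3. After y ≥ 2: [(15,2) (35/2,2) (19,4) (18,13) (15,100/7)]
4. After y ≤ 15: [(15,2) (35/2,2) (19,4) (18,13) (15,100/7)]
5. Canonical ring: [(15,2) (35/2,2) (19,4) (18,13) (15,100/7)]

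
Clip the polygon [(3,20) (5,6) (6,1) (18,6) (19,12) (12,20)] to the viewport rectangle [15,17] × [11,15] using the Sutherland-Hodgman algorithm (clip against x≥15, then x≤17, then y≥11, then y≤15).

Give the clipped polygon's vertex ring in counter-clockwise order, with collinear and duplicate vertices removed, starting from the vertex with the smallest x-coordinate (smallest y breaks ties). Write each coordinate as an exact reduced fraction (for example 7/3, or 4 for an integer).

1. After x ≥ 15: [(15,19/4) (18,6) (19,12) (15,116/7)]
2. After x ≤ 17: [(15,19/4) (17,67/12) (17,100/7) (15,116/7)]
3. After y ≥ 11: [(15,11) (17,11) (17,100/7) (15,116/7)]
4. After y ≤ 15: [(15,15) (15,11) (17,11) (17,100/7) (131/8,15)]
5. Canonical ring: [(15,11) (17,11) (17,100/7) (131/8,15) (15,15)]

Clipped polygon: [(15,11) (17,11) (17,100/7) (131/8,15) (15,15)]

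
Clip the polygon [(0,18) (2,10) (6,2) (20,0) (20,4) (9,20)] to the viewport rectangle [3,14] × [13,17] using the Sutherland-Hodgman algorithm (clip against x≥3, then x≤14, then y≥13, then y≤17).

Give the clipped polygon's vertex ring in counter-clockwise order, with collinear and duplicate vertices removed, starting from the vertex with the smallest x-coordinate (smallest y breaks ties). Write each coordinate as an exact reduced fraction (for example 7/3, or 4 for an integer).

1. After x ≥ 3: [(3,56/3) (3,8) (6,2) (20,0) (20,4) (9,20)]
2. After x ≤ 14: [(3,56/3) (3,8) (6,2) (14,6/7) (14,140/11) (9,20)]
3. After y ≥ 13: [(3,56/3) (3,13) (221/16,13) (9,20)]
4. After y ≤ 17: [(3,17) (3,13) (221/16,13) (177/16,17)]
5. Canonical ring: [(3,13) (221/16,13) (177/16,17) (3,17)]

Clipped polygon: [(3,13) (221/16,13) (177/16,17) (3,17)]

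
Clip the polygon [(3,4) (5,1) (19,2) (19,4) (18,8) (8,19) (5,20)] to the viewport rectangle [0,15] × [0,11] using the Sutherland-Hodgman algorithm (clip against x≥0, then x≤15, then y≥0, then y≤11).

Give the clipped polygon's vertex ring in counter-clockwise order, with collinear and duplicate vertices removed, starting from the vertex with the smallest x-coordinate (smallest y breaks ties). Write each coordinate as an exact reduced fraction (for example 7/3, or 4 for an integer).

Clipped polygon: [(3,4) (5,1) (15,12/7) (15,11) (31/8,11)]

1. After x ≥ 0: [(3,4) (5,1) (19,2) (19,4) (18,8) (8,19) (5,20)]
2. After x ≤ 15: [(3,4) (5,1) (15,12/7) (15,113/10) (8,19) (5,20)]
3. After y ≥ 0: [(3,4) (5,1) (15,12/7) (15,113/10) (8,19) (5,20)]
4. After y ≤ 11: [(31/8,11) (3,4) (5,1) (15,12/7) (15,11)]
5. Canonical ring: [(3,4) (5,1) (15,12/7) (15,11) (31/8,11)]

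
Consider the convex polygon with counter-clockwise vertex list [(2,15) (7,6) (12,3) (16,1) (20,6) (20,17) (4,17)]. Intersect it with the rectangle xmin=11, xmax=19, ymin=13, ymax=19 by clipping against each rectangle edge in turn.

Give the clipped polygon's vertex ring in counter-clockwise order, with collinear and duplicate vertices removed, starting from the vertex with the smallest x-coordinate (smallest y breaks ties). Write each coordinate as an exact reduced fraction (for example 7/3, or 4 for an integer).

1. After x ≥ 11: [(11,18/5) (12,3) (16,1) (20,6) (20,17) (11,17)]
2. After x ≤ 19: [(11,18/5) (12,3) (16,1) (19,19/4) (19,17) (11,17)]
3. After y ≥ 13: [(11,13) (19,13) (19,17) (11,17)]
4. After y ≤ 19: [(11,13) (19,13) (19,17) (11,17)]
5. Canonical ring: [(11,13) (19,13) (19,17) (11,17)]

Clipped polygon: [(11,13) (19,13) (19,17) (11,17)]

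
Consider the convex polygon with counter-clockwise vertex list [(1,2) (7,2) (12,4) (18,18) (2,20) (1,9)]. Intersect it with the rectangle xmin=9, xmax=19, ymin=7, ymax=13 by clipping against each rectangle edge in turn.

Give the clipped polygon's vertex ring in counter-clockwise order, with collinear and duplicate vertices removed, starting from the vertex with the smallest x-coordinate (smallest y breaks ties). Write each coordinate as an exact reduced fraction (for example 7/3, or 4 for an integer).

Clipped polygon: [(9,7) (93/7,7) (111/7,13) (9,13)]

1. After x ≥ 9: [(9,14/5) (12,4) (18,18) (9,153/8)]
2. After x ≤ 19: [(9,14/5) (12,4) (18,18) (9,153/8)]
3. After y ≥ 7: [(9,7) (93/7,7) (18,18) (9,153/8)]
4. After y ≤ 13: [(9,13) (9,7) (93/7,7) (111/7,13)]
5. Canonical ring: [(9,7) (93/7,7) (111/7,13) (9,13)]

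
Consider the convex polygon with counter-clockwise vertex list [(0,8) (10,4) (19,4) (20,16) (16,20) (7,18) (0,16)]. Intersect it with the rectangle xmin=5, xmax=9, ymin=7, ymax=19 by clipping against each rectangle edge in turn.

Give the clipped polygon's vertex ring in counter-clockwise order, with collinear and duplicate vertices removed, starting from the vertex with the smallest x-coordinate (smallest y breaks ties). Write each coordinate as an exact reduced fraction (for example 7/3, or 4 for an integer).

1. After x ≥ 5: [(5,6) (10,4) (19,4) (20,16) (16,20) (7,18) (5,122/7)]
2. After x ≤ 9: [(5,6) (9,22/5) (9,166/9) (7,18) (5,122/7)]
3. After y ≥ 7: [(5,7) (9,7) (9,166/9) (7,18) (5,122/7)]
4. After y ≤ 19: [(5,7) (9,7) (9,166/9) (7,18) (5,122/7)]
5. Canonical ring: [(5,7) (9,7) (9,166/9) (7,18) (5,122/7)]

Clipped polygon: [(5,7) (9,7) (9,166/9) (7,18) (5,122/7)]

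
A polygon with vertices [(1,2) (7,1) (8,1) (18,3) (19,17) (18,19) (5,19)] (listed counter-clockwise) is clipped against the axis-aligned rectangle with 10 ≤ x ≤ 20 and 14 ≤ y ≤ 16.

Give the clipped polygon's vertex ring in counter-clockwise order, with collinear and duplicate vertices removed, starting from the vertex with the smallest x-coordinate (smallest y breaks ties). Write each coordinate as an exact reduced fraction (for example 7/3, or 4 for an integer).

1. After x ≥ 10: [(10,7/5) (18,3) (19,17) (18,19) (10,19)]
2. After x ≤ 20: [(10,7/5) (18,3) (19,17) (18,19) (10,19)]
3. After y ≥ 14: [(10,14) (263/14,14) (19,17) (18,19) (10,19)]
4. After y ≤ 16: [(10,16) (10,14) (263/14,14) (265/14,16)]
5. Canonical ring: [(10,14) (263/14,14) (265/14,16) (10,16)]

Clipped polygon: [(10,14) (263/14,14) (265/14,16) (10,16)]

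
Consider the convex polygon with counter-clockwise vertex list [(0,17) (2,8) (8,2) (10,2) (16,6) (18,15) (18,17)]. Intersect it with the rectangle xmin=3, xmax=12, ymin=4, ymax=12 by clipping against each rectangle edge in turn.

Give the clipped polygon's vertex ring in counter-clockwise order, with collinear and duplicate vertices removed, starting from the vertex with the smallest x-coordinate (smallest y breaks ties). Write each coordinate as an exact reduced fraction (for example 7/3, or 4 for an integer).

1. After x ≥ 3: [(3,17) (3,7) (8,2) (10,2) (16,6) (18,15) (18,17)]
2. After x ≤ 12: [(12,17) (3,17) (3,7) (8,2) (10,2) (12,10/3)]
3. After y ≥ 4: [(12,4) (12,17) (3,17) (3,7) (6,4)]
4. After y ≤ 12: [(12,4) (12,12) (3,12) (3,7) (6,4)]
5. Canonical ring: [(3,7) (6,4) (12,4) (12,12) (3,12)]

Clipped polygon: [(3,7) (6,4) (12,4) (12,12) (3,12)]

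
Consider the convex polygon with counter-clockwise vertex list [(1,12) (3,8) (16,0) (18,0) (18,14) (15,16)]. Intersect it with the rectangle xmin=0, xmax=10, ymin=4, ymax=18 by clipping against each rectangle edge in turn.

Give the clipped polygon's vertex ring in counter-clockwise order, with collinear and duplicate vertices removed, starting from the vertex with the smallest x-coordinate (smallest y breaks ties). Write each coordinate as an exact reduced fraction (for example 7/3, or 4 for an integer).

Clipped polygon: [(1,12) (3,8) (19/2,4) (10,4) (10,102/7)]

1. After x ≥ 0: [(1,12) (3,8) (16,0) (18,0) (18,14) (15,16)]
2. After x ≤ 10: [(10,102/7) (1,12) (3,8) (10,48/13)]
3. After y ≥ 4: [(10,4) (10,102/7) (1,12) (3,8) (19/2,4)]
4. After y ≤ 18: [(10,4) (10,102/7) (1,12) (3,8) (19/2,4)]
5. Canonical ring: [(1,12) (3,8) (19/2,4) (10,4) (10,102/7)]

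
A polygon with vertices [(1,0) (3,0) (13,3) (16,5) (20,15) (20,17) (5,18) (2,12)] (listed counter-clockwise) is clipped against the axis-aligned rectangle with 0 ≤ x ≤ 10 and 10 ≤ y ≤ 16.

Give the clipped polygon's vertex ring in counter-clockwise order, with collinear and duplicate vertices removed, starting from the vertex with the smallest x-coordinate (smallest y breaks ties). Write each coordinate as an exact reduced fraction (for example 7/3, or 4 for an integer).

1. After x ≥ 0: [(1,0) (3,0) (13,3) (16,5) (20,15) (20,17) (5,18) (2,12)]
2. After x ≤ 10: [(1,0) (3,0) (10,21/10) (10,53/3) (5,18) (2,12)]
3. After y ≥ 10: [(11/6,10) (10,10) (10,53/3) (5,18) (2,12)]
4. After y ≤ 16: [(11/6,10) (10,10) (10,16) (4,16) (2,12)]
5. Canonical ring: [(11/6,10) (10,10) (10,16) (4,16) (2,12)]

Clipped polygon: [(11/6,10) (10,10) (10,16) (4,16) (2,12)]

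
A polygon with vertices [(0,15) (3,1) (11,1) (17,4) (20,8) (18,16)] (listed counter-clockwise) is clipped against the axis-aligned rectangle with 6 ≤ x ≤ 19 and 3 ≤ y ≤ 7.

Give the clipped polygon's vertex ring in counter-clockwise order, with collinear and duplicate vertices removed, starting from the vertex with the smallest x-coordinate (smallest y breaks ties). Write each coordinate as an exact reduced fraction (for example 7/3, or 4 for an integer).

1. After x ≥ 6: [(6,46/3) (6,1) (11,1) (17,4) (20,8) (18,16)]
2. After x ≤ 19: [(6,46/3) (6,1) (11,1) (17,4) (19,20/3) (19,12) (18,16)]
3. After y ≥ 3: [(6,46/3) (6,3) (15,3) (17,4) (19,20/3) (19,12) (18,16)]
4. After y ≤ 7: [(6,7) (6,3) (15,3) (17,4) (19,20/3) (19,7)]
5. Canonical ring: [(6,3) (15,3) (17,4) (19,20/3) (19,7) (6,7)]

Clipped polygon: [(6,3) (15,3) (17,4) (19,20/3) (19,7) (6,7)]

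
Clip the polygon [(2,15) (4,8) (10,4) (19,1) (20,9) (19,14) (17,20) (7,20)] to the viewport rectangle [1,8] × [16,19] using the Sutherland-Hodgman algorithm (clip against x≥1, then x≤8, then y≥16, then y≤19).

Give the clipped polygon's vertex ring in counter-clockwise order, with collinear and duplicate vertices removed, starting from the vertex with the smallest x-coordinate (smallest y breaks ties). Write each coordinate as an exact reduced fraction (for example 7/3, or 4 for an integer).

Clipped polygon: [(3,16) (8,16) (8,19) (6,19)]

1. After x ≥ 1: [(2,15) (4,8) (10,4) (19,1) (20,9) (19,14) (17,20) (7,20)]
2. After x ≤ 8: [(2,15) (4,8) (8,16/3) (8,20) (7,20)]
3. After y ≥ 16: [(3,16) (8,16) (8,20) (7,20)]
4. After y ≤ 19: [(6,19) (3,16) (8,16) (8,19)]
5. Canonical ring: [(3,16) (8,16) (8,19) (6,19)]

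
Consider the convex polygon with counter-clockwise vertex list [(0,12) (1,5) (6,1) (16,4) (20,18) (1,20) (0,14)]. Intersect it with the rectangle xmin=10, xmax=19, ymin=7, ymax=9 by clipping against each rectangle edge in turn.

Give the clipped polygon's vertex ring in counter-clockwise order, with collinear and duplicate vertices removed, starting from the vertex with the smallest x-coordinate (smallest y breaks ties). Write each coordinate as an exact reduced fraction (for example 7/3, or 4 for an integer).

1. After x ≥ 10: [(10,11/5) (16,4) (20,18) (10,362/19)]
2. After x ≤ 19: [(10,11/5) (16,4) (19,29/2) (19,344/19) (10,362/19)]
3. After y ≥ 7: [(10,7) (118/7,7) (19,29/2) (19,344/19) (10,362/19)]
4. After y ≤ 9: [(10,9) (10,7) (118/7,7) (122/7,9)]
5. Canonical ring: [(10,7) (118/7,7) (122/7,9) (10,9)]

Clipped polygon: [(10,7) (118/7,7) (122/7,9) (10,9)]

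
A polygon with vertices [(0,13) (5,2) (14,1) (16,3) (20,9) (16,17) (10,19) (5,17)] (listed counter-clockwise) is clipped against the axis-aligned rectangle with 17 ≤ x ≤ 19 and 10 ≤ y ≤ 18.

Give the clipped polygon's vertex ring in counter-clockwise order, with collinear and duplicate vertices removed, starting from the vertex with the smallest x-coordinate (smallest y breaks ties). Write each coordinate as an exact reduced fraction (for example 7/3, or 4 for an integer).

Clipped polygon: [(17,10) (19,10) (19,11) (17,15)]

1. After x ≥ 17: [(17,9/2) (20,9) (17,15)]
2. After x ≤ 19: [(17,9/2) (19,15/2) (19,11) (17,15)]
3. After y ≥ 10: [(17,10) (19,10) (19,11) (17,15)]
4. After y ≤ 18: [(17,10) (19,10) (19,11) (17,15)]
5. Canonical ring: [(17,10) (19,10) (19,11) (17,15)]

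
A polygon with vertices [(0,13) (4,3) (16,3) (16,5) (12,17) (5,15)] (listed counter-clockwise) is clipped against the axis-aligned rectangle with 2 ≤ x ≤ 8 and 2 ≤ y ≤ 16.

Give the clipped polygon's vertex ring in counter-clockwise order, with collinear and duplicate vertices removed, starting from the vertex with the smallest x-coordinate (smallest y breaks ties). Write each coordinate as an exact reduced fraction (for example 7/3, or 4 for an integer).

1. After x ≥ 2: [(2,69/5) (2,8) (4,3) (16,3) (16,5) (12,17) (5,15)]
2. After x ≤ 8: [(2,69/5) (2,8) (4,3) (8,3) (8,111/7) (5,15)]
3. After y ≥ 2: [(2,69/5) (2,8) (4,3) (8,3) (8,111/7) (5,15)]
4. After y ≤ 16: [(2,69/5) (2,8) (4,3) (8,3) (8,111/7) (5,15)]
5. Canonical ring: [(2,8) (4,3) (8,3) (8,111/7) (5,15) (2,69/5)]

Clipped polygon: [(2,8) (4,3) (8,3) (8,111/7) (5,15) (2,69/5)]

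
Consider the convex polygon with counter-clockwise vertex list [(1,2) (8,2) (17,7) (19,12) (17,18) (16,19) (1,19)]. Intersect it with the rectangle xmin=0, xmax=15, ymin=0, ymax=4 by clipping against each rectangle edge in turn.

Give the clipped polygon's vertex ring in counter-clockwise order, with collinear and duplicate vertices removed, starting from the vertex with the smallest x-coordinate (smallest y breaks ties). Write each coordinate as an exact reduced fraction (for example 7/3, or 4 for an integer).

1. After x ≥ 0: [(1,2) (8,2) (17,7) (19,12) (17,18) (16,19) (1,19)]
2. After x ≤ 15: [(1,2) (8,2) (15,53/9) (15,19) (1,19)]
3. After y ≥ 0: [(1,2) (8,2) (15,53/9) (15,19) (1,19)]
4. After y ≤ 4: [(1,4) (1,2) (8,2) (58/5,4)]
5. Canonical ring: [(1,2) (8,2) (58/5,4) (1,4)]

Clipped polygon: [(1,2) (8,2) (58/5,4) (1,4)]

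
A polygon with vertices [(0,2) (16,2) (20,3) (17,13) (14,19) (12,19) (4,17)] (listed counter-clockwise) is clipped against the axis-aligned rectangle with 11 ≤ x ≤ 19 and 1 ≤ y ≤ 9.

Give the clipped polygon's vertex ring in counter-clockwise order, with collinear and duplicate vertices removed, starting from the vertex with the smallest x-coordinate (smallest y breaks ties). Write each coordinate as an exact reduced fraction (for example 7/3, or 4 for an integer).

1. After x ≥ 11: [(11,2) (16,2) (20,3) (17,13) (14,19) (12,19) (11,75/4)]
2. After x ≤ 19: [(11,2) (16,2) (19,11/4) (19,19/3) (17,13) (14,19) (12,19) (11,75/4)]
3. After y ≥ 1: [(11,2) (16,2) (19,11/4) (19,19/3) (17,13) (14,19) (12,19) (11,75/4)]
4. After y ≤ 9: [(11,9) (11,2) (16,2) (19,11/4) (19,19/3) (91/5,9)]
5. Canonical ring: [(11,2) (16,2) (19,11/4) (19,19/3) (91/5,9) (11,9)]

Clipped polygon: [(11,2) (16,2) (19,11/4) (19,19/3) (91/5,9) (11,9)]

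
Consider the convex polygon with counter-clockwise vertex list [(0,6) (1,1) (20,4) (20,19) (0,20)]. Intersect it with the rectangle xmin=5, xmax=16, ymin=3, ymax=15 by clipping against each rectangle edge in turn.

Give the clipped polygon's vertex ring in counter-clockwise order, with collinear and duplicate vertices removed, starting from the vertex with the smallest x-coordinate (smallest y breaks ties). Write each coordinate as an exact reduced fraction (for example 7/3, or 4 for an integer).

1. After x ≥ 5: [(5,31/19) (20,4) (20,19) (5,79/4)]
2. After x ≤ 16: [(5,31/19) (16,64/19) (16,96/5) (5,79/4)]
3. After y ≥ 3: [(5,3) (41/3,3) (16,64/19) (16,96/5) (5,79/4)]
4. After y ≤ 15: [(5,15) (5,3) (41/3,3) (16,64/19) (16,15)]
5. Canonical ring: [(5,3) (41/3,3) (16,64/19) (16,15) (5,15)]

Clipped polygon: [(5,3) (41/3,3) (16,64/19) (16,15) (5,15)]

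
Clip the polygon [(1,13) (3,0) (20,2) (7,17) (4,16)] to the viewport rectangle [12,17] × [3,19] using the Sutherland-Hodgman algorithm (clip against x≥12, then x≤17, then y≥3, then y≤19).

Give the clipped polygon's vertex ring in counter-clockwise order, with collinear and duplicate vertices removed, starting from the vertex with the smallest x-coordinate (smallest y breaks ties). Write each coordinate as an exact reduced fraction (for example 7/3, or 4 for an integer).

Clipped polygon: [(12,3) (17,3) (17,71/13) (12,146/13)]

1. After x ≥ 12: [(12,18/17) (20,2) (12,146/13)]
2. After x ≤ 17: [(12,18/17) (17,28/17) (17,71/13) (12,146/13)]
3. After y ≥ 3: [(12,3) (17,3) (17,71/13) (12,146/13)]
4. After y ≤ 19: [(12,3) (17,3) (17,71/13) (12,146/13)]
5. Canonical ring: [(12,3) (17,3) (17,71/13) (12,146/13)]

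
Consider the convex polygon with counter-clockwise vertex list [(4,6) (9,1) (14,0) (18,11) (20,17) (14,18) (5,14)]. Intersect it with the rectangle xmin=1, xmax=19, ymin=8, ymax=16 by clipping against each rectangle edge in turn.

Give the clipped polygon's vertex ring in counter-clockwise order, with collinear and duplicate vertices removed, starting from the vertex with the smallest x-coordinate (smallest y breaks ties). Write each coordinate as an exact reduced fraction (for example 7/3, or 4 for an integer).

1. After x ≥ 1: [(4,6) (9,1) (14,0) (18,11) (20,17) (14,18) (5,14)]
2. After x ≤ 19: [(4,6) (9,1) (14,0) (18,11) (19,14) (19,103/6) (14,18) (5,14)]
3. After y ≥ 8: [(17/4,8) (186/11,8) (18,11) (19,14) (19,103/6) (14,18) (5,14)]
4. After y ≤ 16: [(17/4,8) (186/11,8) (18,11) (19,14) (19,16) (19/2,16) (5,14)]
5. Canonical ring: [(17/4,8) (186/11,8) (18,11) (19,14) (19,16) (19/2,16) (5,14)]

Clipped polygon: [(17/4,8) (186/11,8) (18,11) (19,14) (19,16) (19/2,16) (5,14)]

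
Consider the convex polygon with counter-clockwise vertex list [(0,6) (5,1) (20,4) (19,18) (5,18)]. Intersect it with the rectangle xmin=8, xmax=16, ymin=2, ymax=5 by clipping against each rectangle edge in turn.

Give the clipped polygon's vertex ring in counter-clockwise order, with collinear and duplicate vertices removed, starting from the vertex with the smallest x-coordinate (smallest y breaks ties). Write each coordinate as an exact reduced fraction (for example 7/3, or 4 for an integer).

1. After x ≥ 8: [(8,8/5) (20,4) (19,18) (8,18)]
2. After x ≤ 16: [(8,8/5) (16,16/5) (16,18) (8,18)]
3. After y ≥ 2: [(8,2) (10,2) (16,16/5) (16,18) (8,18)]
4. After y ≤ 5: [(8,5) (8,2) (10,2) (16,16/5) (16,5)]
5. Canonical ring: [(8,2) (10,2) (16,16/5) (16,5) (8,5)]

Clipped polygon: [(8,2) (10,2) (16,16/5) (16,5) (8,5)]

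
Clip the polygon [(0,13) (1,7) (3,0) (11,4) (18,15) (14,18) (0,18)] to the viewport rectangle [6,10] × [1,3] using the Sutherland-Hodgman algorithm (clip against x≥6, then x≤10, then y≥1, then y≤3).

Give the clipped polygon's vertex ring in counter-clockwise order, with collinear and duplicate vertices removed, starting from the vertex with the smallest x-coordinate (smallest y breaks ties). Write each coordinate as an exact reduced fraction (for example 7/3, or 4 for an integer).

Clipped polygon: [(6,3/2) (9,3) (6,3)]

1. After x ≥ 6: [(6,3/2) (11,4) (18,15) (14,18) (6,18)]
2. After x ≤ 10: [(6,3/2) (10,7/2) (10,18) (6,18)]
3. After y ≥ 1: [(6,3/2) (10,7/2) (10,18) (6,18)]
4. After y ≤ 3: [(6,3) (6,3/2) (9,3)]
5. Canonical ring: [(6,3/2) (9,3) (6,3)]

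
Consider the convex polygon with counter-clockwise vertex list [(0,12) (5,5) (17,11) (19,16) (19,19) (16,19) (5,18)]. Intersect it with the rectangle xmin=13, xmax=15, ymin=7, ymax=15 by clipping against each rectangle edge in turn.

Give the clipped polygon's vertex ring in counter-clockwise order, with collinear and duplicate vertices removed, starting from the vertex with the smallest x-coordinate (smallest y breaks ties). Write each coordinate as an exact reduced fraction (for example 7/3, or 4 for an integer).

Clipped polygon: [(13,9) (15,10) (15,15) (13,15)]

1. After x ≥ 13: [(13,9) (17,11) (19,16) (19,19) (16,19) (13,206/11)]
2. After x ≤ 15: [(13,9) (15,10) (15,208/11) (13,206/11)]
3. After y ≥ 7: [(13,9) (15,10) (15,208/11) (13,206/11)]
4. After y ≤ 15: [(13,15) (13,9) (15,10) (15,15)]
5. Canonical ring: [(13,9) (15,10) (15,15) (13,15)]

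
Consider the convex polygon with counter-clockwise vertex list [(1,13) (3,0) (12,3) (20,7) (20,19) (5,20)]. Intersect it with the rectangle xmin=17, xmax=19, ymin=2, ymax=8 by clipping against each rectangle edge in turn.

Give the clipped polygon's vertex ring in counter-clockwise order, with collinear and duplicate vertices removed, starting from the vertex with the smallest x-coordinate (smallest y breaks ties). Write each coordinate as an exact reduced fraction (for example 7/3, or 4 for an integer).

Clipped polygon: [(17,11/2) (19,13/2) (19,8) (17,8)]

1. After x ≥ 17: [(17,11/2) (20,7) (20,19) (17,96/5)]
2. After x ≤ 19: [(17,11/2) (19,13/2) (19,286/15) (17,96/5)]
3. After y ≥ 2: [(17,11/2) (19,13/2) (19,286/15) (17,96/5)]
4. After y ≤ 8: [(17,8) (17,11/2) (19,13/2) (19,8)]
5. Canonical ring: [(17,11/2) (19,13/2) (19,8) (17,8)]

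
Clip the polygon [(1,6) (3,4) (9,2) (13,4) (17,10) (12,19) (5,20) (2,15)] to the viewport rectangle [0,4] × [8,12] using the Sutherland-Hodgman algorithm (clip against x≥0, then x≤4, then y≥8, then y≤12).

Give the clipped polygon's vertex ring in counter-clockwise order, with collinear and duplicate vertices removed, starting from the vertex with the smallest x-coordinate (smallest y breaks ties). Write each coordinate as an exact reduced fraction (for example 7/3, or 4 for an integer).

1. After x ≥ 0: [(1,6) (3,4) (9,2) (13,4) (17,10) (12,19) (5,20) (2,15)]
2. After x ≤ 4: [(1,6) (3,4) (4,11/3) (4,55/3) (2,15)]
3. After y ≥ 8: [(11/9,8) (4,8) (4,55/3) (2,15)]
4. After y ≤ 12: [(5/3,12) (11/9,8) (4,8) (4,12)]
5. Canonical ring: [(11/9,8) (4,8) (4,12) (5/3,12)]

Clipped polygon: [(11/9,8) (4,8) (4,12) (5/3,12)]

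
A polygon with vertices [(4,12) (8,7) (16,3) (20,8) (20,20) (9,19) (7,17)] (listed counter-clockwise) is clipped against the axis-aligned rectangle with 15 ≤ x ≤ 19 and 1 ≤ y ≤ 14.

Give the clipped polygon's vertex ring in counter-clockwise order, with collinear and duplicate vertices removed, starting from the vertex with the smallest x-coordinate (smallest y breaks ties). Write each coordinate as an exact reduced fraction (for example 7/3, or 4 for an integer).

Clipped polygon: [(15,7/2) (16,3) (19,27/4) (19,14) (15,14)]

1. After x ≥ 15: [(15,7/2) (16,3) (20,8) (20,20) (15,215/11)]
2. After x ≤ 19: [(15,7/2) (16,3) (19,27/4) (19,219/11) (15,215/11)]
3. After y ≥ 1: [(15,7/2) (16,3) (19,27/4) (19,219/11) (15,215/11)]
4. After y ≤ 14: [(15,14) (15,7/2) (16,3) (19,27/4) (19,14)]
5. Canonical ring: [(15,7/2) (16,3) (19,27/4) (19,14) (15,14)]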